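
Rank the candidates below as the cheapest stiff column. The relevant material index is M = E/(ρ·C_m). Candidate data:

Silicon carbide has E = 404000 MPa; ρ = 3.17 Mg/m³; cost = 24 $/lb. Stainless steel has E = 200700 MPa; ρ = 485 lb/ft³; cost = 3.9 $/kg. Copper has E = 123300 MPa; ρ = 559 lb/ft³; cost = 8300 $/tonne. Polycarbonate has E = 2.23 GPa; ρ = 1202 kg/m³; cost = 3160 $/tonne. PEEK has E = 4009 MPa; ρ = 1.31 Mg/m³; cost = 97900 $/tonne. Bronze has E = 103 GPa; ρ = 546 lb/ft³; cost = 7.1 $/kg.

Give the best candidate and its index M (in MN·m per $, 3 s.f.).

stainless steel, M = 6.62 MN·m per $

Convert each candidate to consistent units, then evaluate M:
  silicon carbide: E = 404.0 GPa, ρ = 3170 kg/m³, cost = 52.91 $/kg
  stainless steel: E = 200.7 GPa, ρ = 7769 kg/m³, cost = 3.900 $/kg
  copper: E = 123.3 GPa, ρ = 8954 kg/m³, cost = 8.300 $/kg
  polycarbonate: E = 2.230 GPa, ρ = 1202 kg/m³, cost = 3.160 $/kg
  PEEK: E = 4.009 GPa, ρ = 1310 kg/m³, cost = 97.90 $/kg
  bronze: E = 103.0 GPa, ρ = 8746 kg/m³, cost = 7.100 $/kg
  stainless steel: M = 6.62 MN·m per $
  silicon carbide: M = 2.41 MN·m per $
  copper: M = 1.66 MN·m per $
  bronze: M = 1.66 MN·m per $
  polycarbonate: M = 0.587 MN·m per $
  PEEK: M = 0.0313 MN·m per $
Highest index: stainless steel.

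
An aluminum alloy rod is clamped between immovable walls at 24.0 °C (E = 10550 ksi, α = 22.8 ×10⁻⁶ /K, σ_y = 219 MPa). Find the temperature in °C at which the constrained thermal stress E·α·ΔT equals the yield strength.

156 °C

E = 10550 ksi = 72.74 GPa.
E·α·ΔT = 219.0 MPa ⇒ ΔT = 219.0 / (72.74×10³ × 22.8×10⁻⁶) = 132.0 K.
T = 24.0 + 132.0 = 156.0 °C.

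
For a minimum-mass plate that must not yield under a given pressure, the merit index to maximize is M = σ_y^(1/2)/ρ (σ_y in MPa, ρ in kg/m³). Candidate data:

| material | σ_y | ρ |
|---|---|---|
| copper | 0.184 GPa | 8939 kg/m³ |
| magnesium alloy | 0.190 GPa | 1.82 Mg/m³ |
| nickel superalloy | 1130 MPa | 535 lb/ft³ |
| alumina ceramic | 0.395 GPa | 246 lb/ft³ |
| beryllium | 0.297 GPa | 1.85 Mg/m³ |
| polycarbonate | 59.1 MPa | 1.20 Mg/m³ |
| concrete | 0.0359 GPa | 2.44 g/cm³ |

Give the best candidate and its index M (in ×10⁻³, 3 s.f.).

Convert each candidate to consistent units, then evaluate M:
  copper: σ_y = 184.0 MPa, ρ = 8939 kg/m³
  magnesium alloy: σ_y = 190.0 MPa, ρ = 1820 kg/m³
  nickel superalloy: σ_y = 1130 MPa, ρ = 8570 kg/m³
  alumina ceramic: σ_y = 395.0 MPa, ρ = 3941 kg/m³
  beryllium: σ_y = 297.0 MPa, ρ = 1850 kg/m³
  polycarbonate: σ_y = 59.10 MPa, ρ = 1200 kg/m³
  concrete: σ_y = 35.90 MPa, ρ = 2440 kg/m³
  beryllium: M = 9.32×10⁻³
  magnesium alloy: M = 7.57×10⁻³
  polycarbonate: M = 6.41×10⁻³
  alumina ceramic: M = 5.04×10⁻³
  nickel superalloy: M = 3.92×10⁻³
  concrete: M = 2.46×10⁻³
  copper: M = 1.52×10⁻³
Beryllium ranks first.

beryllium, M = 9.32×10⁻³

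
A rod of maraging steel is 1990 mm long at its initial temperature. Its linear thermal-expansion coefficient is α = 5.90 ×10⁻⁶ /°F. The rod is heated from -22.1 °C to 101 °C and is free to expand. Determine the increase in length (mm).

Convert α: 5.90×10⁻⁶/°F × (9/5) = 10.6×10⁻⁶/K.
ΔT = 101 − (-22.1) = 123.1 K.
ΔL = α·L₀·ΔT = 10.6×10⁻⁶ × 1990 mm × 123.1 K = 2.60 mm.

2.60 mm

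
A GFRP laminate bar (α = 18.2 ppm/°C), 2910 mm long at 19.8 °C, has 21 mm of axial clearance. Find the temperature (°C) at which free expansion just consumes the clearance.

416 °C

α·L₀·ΔT = 21.0 mm ⇒ ΔT = 21.0 / (18.2×10⁻⁶ × 2910.0) = 396.5 K.
T = 19.8 + 396.5 = 416.3 °C.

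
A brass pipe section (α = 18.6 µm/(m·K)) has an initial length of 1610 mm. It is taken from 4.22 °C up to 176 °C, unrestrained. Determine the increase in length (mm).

5.14 mm

ΔT = 176 − 4.22 = 171.8 K.
ΔL = α·L₀·ΔT = 18.6×10⁻⁶ × 1610 mm × 171.8 K = 5.14 mm.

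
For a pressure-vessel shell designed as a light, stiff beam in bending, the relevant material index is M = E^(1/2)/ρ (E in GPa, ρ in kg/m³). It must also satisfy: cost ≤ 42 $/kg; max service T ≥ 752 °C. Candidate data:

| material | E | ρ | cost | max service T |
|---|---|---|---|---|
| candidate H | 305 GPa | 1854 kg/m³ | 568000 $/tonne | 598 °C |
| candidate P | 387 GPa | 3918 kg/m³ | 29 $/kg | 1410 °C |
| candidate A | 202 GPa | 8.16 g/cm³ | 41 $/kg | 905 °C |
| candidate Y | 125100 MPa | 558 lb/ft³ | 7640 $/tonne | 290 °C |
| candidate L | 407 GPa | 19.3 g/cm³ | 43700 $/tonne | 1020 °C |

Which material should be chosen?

candidate P

Screen on constraints: cost ≤ 42 $/kg; max service T ≥ 752 °C. Survivors: candidate P, candidate A.
Normalizing units and computing the index:
  candidate P: E = 387.0 GPa, ρ = 3918 kg/m³
  candidate A: E = 202.0 GPa, ρ = 8160 kg/m³
  candidate P: M = 5.02×10⁻³
  candidate A: M = 1.74×10⁻³
Highest index: candidate P.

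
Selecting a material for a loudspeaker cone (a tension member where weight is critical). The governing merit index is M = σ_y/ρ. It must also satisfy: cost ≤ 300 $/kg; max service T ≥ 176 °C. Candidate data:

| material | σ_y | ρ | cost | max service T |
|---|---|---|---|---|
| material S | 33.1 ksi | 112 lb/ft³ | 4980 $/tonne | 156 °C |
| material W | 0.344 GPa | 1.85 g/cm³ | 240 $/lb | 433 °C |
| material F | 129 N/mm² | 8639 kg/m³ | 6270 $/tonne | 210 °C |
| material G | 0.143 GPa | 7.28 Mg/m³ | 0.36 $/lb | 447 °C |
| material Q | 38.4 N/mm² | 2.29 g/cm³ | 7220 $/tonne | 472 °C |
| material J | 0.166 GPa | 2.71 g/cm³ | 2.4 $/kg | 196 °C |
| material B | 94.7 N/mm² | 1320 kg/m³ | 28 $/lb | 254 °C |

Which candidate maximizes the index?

material B

Screen on constraints: cost ≤ 300 $/kg; max service T ≥ 176 °C. Survivors: material F, material G, material Q, material J, material B.
In SI units:
  material F: σ_y = 129.0 MPa, ρ = 8639 kg/m³
  material G: σ_y = 143.0 MPa, ρ = 7280 kg/m³
  material Q: σ_y = 38.40 MPa, ρ = 2290 kg/m³
  material J: σ_y = 166.0 MPa, ρ = 2710 kg/m³
  material B: σ_y = 94.70 MPa, ρ = 1320 kg/m³
  material B: M = 71.7 kN·m/kg
  material J: M = 61.3 kN·m/kg
  material G: M = 19.6 kN·m/kg
  material Q: M = 16.8 kN·m/kg
  material F: M = 14.9 kN·m/kg
Highest index: material B.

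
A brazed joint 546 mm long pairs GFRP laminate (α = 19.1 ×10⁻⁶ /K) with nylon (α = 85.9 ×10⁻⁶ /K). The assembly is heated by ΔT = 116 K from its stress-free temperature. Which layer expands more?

α(GFRP laminate) = 19.1×10⁻⁶/K vs α(nylon) = 85.9×10⁻⁶/K.
Higher α expands more for the same ΔT: nylon.

nylon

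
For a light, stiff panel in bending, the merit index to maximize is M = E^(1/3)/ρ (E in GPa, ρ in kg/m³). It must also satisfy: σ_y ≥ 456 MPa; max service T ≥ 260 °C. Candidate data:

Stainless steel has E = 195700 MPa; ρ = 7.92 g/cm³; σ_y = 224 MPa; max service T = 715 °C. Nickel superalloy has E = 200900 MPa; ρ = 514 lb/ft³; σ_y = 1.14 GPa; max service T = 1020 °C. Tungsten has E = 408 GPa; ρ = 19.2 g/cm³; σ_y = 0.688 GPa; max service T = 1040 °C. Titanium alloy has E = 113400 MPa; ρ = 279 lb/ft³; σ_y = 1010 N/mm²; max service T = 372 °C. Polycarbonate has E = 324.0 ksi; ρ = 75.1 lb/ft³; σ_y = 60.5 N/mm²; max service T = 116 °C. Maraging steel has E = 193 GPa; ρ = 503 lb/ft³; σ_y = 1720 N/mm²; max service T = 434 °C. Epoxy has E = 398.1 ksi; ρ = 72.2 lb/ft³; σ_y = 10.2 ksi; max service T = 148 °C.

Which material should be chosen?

Screen on constraints: σ_y ≥ 456 MPa; max service T ≥ 260 °C. Survivors: nickel superalloy, tungsten, titanium alloy, maraging steel.
Convert each candidate to consistent units, then evaluate M:
  nickel superalloy: E = 200.9 GPa, ρ = 8233 kg/m³
  tungsten: E = 408.0 GPa, ρ = 19200 kg/m³
  titanium alloy: E = 113.4 GPa, ρ = 4469 kg/m³
  maraging steel: E = 193.0 GPa, ρ = 8057 kg/m³
  titanium alloy: M = 1.08×10⁻³
  maraging steel: M = 0.717×10⁻³
  nickel superalloy: M = 0.711×10⁻³
  tungsten: M = 0.386×10⁻³
Titanium alloy has the largest M.

titanium alloy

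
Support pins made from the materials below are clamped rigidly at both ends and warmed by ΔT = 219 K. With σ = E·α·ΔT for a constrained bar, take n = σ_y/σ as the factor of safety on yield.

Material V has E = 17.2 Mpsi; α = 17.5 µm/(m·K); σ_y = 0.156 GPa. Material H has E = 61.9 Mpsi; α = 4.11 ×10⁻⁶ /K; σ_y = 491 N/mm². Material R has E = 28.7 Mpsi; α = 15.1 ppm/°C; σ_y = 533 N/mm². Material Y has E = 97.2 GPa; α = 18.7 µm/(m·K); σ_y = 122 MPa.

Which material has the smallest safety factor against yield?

In consistent units (E in GPa, α in ×10⁻⁶/K, σ_y in MPa):
  material V: E = 118.6, α = 17.5, σ_y = 156.0 → σ = 454 MPa, n = 0.343
  material H: E = 426.8, α = 4.11, σ_y = 491.0 → σ = 384 MPa, n = 1.28
  material R: E = 197.9, α = 15.1, σ_y = 533.0 → σ = 654 MPa, n = 0.815
  material Y: E = 97.20, α = 18.7, σ_y = 122.0 → σ = 398 MPa, n = 0.306
Smallest n: material Y with n = 0.306.

material Y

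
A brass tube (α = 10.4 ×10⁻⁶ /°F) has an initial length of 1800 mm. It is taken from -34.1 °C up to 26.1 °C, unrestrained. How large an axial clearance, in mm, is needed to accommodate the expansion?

Convert α: 10.4×10⁻⁶/°F × (9/5) = 18.7×10⁻⁶/K.
ΔT = 26.1 − (-34.1) = 60.20 K.
ΔL = α·L₀·ΔT = 18.7×10⁻⁶ × 1800 mm × 60.20 K = 2.03 mm.

2.03 mm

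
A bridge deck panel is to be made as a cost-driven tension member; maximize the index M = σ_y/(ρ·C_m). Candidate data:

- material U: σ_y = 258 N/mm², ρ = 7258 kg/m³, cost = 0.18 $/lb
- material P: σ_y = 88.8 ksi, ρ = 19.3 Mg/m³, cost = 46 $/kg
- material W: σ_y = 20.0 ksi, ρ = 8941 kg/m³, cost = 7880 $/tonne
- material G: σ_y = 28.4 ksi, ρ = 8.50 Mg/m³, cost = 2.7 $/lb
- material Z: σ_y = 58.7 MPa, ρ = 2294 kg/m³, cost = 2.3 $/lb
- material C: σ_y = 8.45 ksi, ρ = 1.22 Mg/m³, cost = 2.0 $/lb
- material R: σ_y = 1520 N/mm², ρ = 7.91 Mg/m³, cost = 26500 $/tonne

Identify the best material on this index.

In SI units:
  material U: σ_y = 258.0 MPa, ρ = 7258 kg/m³, cost = 0.3968 $/kg
  material P: σ_y = 612.3 MPa, ρ = 19300 kg/m³, cost = 46.00 $/kg
  material W: σ_y = 137.9 MPa, ρ = 8941 kg/m³, cost = 7.880 $/kg
  material G: σ_y = 195.8 MPa, ρ = 8500 kg/m³, cost = 5.952 $/kg
  material Z: σ_y = 58.70 MPa, ρ = 2294 kg/m³, cost = 5.071 $/kg
  material C: σ_y = 58.26 MPa, ρ = 1220 kg/m³, cost = 4.409 $/kg
  material R: σ_y = 1520 MPa, ρ = 7910 kg/m³, cost = 26.50 $/kg
  material U: M = 89.6 kN·m per $
  material C: M = 10.8 kN·m per $
  material R: M = 7.25 kN·m per $
  material Z: M = 5.05 kN·m per $
  material G: M = 3.87 kN·m per $
  material W: M = 1.96 kN·m per $
  material P: M = 0.690 kN·m per $
Material U has the largest M.

material U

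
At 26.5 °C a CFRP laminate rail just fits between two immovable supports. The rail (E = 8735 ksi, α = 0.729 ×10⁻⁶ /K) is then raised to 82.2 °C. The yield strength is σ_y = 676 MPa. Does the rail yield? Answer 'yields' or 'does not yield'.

E = 8735 ksi = 60.23 GPa.
ΔT = 55.70 K. Constrained thermal stress σ = E·α·ΔT = 60.23×10³ MPa × 0.729×10⁻⁶ × 55.70 = 2.45 MPa (compressive).
Compare to σ_y = 676 MPa: σ < σ_y, so it does not yield.

does not yield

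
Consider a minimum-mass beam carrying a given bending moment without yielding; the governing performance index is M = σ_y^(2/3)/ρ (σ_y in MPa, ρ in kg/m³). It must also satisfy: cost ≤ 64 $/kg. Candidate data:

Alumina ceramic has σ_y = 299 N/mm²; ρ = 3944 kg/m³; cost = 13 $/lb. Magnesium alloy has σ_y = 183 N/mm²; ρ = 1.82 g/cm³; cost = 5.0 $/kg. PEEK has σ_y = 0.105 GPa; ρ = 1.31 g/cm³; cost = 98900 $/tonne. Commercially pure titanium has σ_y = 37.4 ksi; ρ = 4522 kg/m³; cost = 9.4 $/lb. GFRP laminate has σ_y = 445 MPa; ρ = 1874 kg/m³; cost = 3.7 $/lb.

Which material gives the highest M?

GFRP laminate

Screen on constraints: cost ≤ 64 $/kg. Survivors: alumina ceramic, magnesium alloy, commercially pure titanium, GFRP laminate.
In SI units:
  alumina ceramic: σ_y = 299.0 MPa, ρ = 3944 kg/m³
  magnesium alloy: σ_y = 183.0 MPa, ρ = 1820 kg/m³
  commercially pure titanium: σ_y = 257.9 MPa, ρ = 4522 kg/m³
  GFRP laminate: σ_y = 445.0 MPa, ρ = 1874 kg/m³
  GFRP laminate: M = 31.1×10⁻³
  magnesium alloy: M = 17.7×10⁻³
  alumina ceramic: M = 11.3×10⁻³
  commercially pure titanium: M = 8.96×10⁻³
Highest index: GFRP laminate.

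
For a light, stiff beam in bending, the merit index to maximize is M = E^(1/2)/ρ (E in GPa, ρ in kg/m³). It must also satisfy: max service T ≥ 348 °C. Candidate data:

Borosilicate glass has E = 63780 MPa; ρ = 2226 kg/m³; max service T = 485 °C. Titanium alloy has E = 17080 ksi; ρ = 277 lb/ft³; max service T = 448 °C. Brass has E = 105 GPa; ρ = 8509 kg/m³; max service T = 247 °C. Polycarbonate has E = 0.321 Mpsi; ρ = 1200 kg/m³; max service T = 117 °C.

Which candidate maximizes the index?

Screen on constraints: max service T ≥ 348 °C. Survivors: borosilicate glass, titanium alloy.
Normalizing units and computing the index:
  borosilicate glass: E = 63.78 GPa, ρ = 2226 kg/m³
  titanium alloy: E = 117.8 GPa, ρ = 4437 kg/m³
  borosilicate glass: M = 3.59×10⁻³
  titanium alloy: M = 2.45×10⁻³
Borosilicate glass ranks first.

borosilicate glass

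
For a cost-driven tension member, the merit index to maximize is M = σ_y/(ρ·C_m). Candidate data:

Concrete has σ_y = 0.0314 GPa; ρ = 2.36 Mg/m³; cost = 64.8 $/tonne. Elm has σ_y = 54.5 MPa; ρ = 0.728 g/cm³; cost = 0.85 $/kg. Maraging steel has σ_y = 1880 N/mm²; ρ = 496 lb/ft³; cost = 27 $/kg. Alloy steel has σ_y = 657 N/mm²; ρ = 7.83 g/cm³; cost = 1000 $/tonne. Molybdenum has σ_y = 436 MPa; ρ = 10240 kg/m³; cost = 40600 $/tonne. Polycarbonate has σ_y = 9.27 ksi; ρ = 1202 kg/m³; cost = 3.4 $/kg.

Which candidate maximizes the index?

Normalizing units and computing the index:
  concrete: σ_y = 31.40 MPa, ρ = 2360 kg/m³, cost = 0.06480 $/kg
  elm: σ_y = 54.50 MPa, ρ = 728.0 kg/m³, cost = 0.8500 $/kg
  maraging steel: σ_y = 1880 MPa, ρ = 7945 kg/m³, cost = 27.00 $/kg
  alloy steel: σ_y = 657.0 MPa, ρ = 7830 kg/m³, cost = 1.000 $/kg
  molybdenum: σ_y = 436.0 MPa, ρ = 10240 kg/m³, cost = 40.60 $/kg
  polycarbonate: σ_y = 63.91 MPa, ρ = 1202 kg/m³, cost = 3.400 $/kg
  concrete: M = 205 kN·m per $
  elm: M = 88.1 kN·m per $
  alloy steel: M = 83.9 kN·m per $
  polycarbonate: M = 15.6 kN·m per $
  maraging steel: M = 8.76 kN·m per $
  molybdenum: M = 1.05 kN·m per $
The maximum is for concrete.

concrete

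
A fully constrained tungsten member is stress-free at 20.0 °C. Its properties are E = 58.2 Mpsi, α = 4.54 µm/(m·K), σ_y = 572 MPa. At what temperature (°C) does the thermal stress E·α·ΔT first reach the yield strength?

334 °C

E = 58.2 Mpsi = 401.3 GPa.
E·α·ΔT = 572.0 MPa ⇒ ΔT = 572.0 / (401.3×10³ × 4.54×10⁻⁶) = 314.0 K.
T = 20.0 + 314.0 = 334.0 °C.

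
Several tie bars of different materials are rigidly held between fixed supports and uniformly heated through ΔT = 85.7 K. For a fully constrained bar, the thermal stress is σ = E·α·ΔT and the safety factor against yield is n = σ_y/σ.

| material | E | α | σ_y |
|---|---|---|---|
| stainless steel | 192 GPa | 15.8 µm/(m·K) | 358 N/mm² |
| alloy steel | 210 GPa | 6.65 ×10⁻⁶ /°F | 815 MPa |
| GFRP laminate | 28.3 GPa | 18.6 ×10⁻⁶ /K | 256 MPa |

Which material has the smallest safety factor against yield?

With everything in SI (GPa, ×10⁻⁶/K, MPa):
  stainless steel: E = 192.0, α = 15.8, σ_y = 358.0 → σ = 260 MPa, n = 1.38
  alloy steel: E = 210.0, α = 12.0, σ_y = 815.0 → σ = 215 MPa, n = 3.78
  GFRP laminate: E = 28.30, α = 18.6, σ_y = 256.0 → σ = 45.1 MPa, n = 5.67
The minimum is stainless steel at n = 1.38.

stainless steel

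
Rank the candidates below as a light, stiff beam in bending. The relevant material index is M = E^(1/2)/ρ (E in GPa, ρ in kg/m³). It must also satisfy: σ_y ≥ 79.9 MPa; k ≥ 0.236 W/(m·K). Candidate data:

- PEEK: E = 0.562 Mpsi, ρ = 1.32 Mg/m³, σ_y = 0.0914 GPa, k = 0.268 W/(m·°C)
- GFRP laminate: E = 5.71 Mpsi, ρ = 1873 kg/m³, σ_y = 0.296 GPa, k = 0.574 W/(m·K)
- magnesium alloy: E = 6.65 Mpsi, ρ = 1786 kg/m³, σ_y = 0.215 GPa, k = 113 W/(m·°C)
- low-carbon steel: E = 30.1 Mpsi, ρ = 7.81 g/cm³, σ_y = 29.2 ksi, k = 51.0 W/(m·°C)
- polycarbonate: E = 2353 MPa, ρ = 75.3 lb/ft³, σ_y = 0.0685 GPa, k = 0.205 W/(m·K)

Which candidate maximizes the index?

magnesium alloy

Screen on constraints: σ_y ≥ 79.9 MPa; k ≥ 0.236 W/(m·K). Survivors: PEEK, GFRP laminate, magnesium alloy, low-carbon steel.
Putting every candidate on a common basis:
  PEEK: E = 3.875 GPa, ρ = 1320 kg/m³
  GFRP laminate: E = 39.37 GPa, ρ = 1873 kg/m³
  magnesium alloy: E = 45.85 GPa, ρ = 1786 kg/m³
  low-carbon steel: E = 207.5 GPa, ρ = 7810 kg/m³
  magnesium alloy: M = 3.79×10⁻³
  GFRP laminate: M = 3.35×10⁻³
  low-carbon steel: M = 1.84×10⁻³
  PEEK: M = 1.49×10⁻³
Magnesium alloy has the largest M.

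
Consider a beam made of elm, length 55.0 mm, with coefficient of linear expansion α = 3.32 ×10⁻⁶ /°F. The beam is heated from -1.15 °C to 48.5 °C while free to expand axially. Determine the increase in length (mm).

0.0163 mm

Convert α: 3.32×10⁻⁶/°F × (9/5) = 5.98×10⁻⁶/K.
ΔT = 48.5 − (-1.15) = 49.65 K.
ΔL = α·L₀·ΔT = 5.98×10⁻⁶ × 55.0 mm × 49.65 K = 0.0163 mm.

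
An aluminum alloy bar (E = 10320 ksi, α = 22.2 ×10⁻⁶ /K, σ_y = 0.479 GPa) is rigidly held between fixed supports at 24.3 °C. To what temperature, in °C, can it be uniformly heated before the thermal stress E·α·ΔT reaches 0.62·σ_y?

E = 10320 ksi = 71.15 GPa.
σ_y = 0.479 GPa = 479.0 MPa.
E·α·ΔT = 297.0 MPa ⇒ ΔT = 297.0 / (71.15×10³ × 22.2×10⁻⁶) = 188.0 K.
T = 24.3 + 188.0 = 212.3 °C.

212 °C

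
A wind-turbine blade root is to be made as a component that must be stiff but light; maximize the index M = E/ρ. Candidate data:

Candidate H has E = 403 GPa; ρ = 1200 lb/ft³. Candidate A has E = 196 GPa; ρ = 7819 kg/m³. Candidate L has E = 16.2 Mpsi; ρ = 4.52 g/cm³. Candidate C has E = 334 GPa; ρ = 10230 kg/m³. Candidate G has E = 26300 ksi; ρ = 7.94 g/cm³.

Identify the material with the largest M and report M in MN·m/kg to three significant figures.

After converting to SI:
  candidate H: E = 403.0 GPa, ρ = 19220 kg/m³
  candidate A: E = 196.0 GPa, ρ = 7819 kg/m³
  candidate L: E = 111.7 GPa, ρ = 4520 kg/m³
  candidate C: E = 334.0 GPa, ρ = 10230 kg/m³
  candidate G: E = 181.3 GPa, ρ = 7940 kg/m³
  candidate C: M = 32.6 MN·m/kg
  candidate A: M = 25.1 MN·m/kg
  candidate L: M = 24.7 MN·m/kg
  candidate G: M = 22.8 MN·m/kg
  candidate H: M = 21.0 MN·m/kg
Candidate C ranks first.

candidate C, M = 32.6 MN·m/kg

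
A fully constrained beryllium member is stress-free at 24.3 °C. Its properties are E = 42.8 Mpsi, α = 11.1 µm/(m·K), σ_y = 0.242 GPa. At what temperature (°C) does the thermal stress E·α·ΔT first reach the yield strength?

98.2 °C

E = 42.8 Mpsi = 295.1 GPa.
σ_y = 0.242 GPa = 242.0 MPa.
E·α·ΔT = 242.0 MPa ⇒ ΔT = 242.0 / (295.1×10³ × 11.1×10⁻⁶) = 73.88 K.
T = 24.3 + 73.88 = 98.18 °C.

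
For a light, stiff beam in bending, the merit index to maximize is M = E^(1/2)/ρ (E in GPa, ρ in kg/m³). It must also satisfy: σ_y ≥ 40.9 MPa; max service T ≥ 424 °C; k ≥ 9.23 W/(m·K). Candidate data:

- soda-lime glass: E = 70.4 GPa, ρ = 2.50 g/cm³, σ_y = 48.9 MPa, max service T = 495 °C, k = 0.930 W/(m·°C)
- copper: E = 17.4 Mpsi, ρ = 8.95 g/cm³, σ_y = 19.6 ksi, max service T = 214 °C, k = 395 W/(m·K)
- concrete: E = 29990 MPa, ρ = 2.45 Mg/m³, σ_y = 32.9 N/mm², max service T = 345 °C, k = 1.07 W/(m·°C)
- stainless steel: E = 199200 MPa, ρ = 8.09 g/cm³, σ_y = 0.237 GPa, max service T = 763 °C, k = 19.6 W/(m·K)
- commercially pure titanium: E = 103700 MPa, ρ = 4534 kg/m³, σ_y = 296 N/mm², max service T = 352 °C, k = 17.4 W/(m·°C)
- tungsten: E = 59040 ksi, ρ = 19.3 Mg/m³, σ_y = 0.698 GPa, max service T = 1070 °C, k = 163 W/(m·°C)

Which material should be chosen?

Screen on constraints: σ_y ≥ 40.9 MPa; max service T ≥ 424 °C; k ≥ 9.23 W/(m·K). Survivors: stainless steel, tungsten.
Normalizing units and computing the index:
  stainless steel: E = 199.2 GPa, ρ = 8090 kg/m³
  tungsten: E = 407.1 GPa, ρ = 19300 kg/m³
  stainless steel: M = 1.74×10⁻³
  tungsten: M = 1.05×10⁻³
Highest index: stainless steel.

stainless steel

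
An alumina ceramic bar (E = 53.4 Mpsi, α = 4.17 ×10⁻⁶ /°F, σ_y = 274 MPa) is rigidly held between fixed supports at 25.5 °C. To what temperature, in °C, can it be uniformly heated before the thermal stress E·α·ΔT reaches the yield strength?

125 °C

E = 53.4 Mpsi = 368.2 GPa.
α = 4.17×10⁻⁶/°F × 9/5 = 7.51×10⁻⁶/K.
E·α·ΔT = 274.0 MPa ⇒ ΔT = 274.0 / (368.2×10³ × 7.51×10⁻⁶) = 99.15 K.
T = 25.5 + 99.15 = 124.6 °C.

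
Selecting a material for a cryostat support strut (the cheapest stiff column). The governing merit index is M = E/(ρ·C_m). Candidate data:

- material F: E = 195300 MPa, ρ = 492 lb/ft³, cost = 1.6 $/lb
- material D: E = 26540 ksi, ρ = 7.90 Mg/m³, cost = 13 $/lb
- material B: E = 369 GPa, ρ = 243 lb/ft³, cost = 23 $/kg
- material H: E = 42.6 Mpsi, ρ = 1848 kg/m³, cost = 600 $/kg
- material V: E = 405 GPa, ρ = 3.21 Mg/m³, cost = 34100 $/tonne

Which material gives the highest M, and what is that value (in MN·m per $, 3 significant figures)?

Convert each candidate to consistent units, then evaluate M:
  material F: E = 195.3 GPa, ρ = 7881 kg/m³, cost = 3.527 $/kg
  material D: E = 183.0 GPa, ρ = 7900 kg/m³, cost = 28.66 $/kg
  material B: E = 369.0 GPa, ρ = 3892 kg/m³, cost = 23.00 $/kg
  material H: E = 293.7 GPa, ρ = 1848 kg/m³, cost = 600.0 $/kg
  material V: E = 405.0 GPa, ρ = 3210 kg/m³, cost = 34.10 $/kg
  material F: M = 7.03 MN·m per $
  material B: M = 4.12 MN·m per $
  material V: M = 3.70 MN·m per $
  material D: M = 0.808 MN·m per $
  material H: M = 0.265 MN·m per $
The maximum is for material F.

material F, M = 7.03 MN·m per $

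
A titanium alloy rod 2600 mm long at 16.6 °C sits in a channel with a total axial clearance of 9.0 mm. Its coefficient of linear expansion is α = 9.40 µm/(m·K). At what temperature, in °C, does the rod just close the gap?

α·L₀·ΔT = 9.0 mm ⇒ ΔT = 9.0 / (9.40×10⁻⁶ × 2600.0) = 368.2 K.
T = 16.6 + 368.2 = 384.8 °C.

385 °C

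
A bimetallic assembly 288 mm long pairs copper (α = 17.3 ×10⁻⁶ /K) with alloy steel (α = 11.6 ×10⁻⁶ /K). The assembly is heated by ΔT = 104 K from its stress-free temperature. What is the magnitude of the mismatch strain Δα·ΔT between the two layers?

5.93×10⁻⁴

Δα = |17.3 − 11.6|×10⁻⁶/K = 5.70×10⁻⁶/K.
Mismatch strain = Δα·ΔT = 5.70×10⁻⁶ × 104.0 = 5.93×10⁻⁴.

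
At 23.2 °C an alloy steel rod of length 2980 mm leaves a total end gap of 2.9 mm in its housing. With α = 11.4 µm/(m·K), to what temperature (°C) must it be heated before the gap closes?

α·L₀·ΔT = 2.9 mm ⇒ ΔT = 2.9 / (11.4×10⁻⁶ × 2980.0) = 85.36 K.
T = 23.2 + 85.36 = 108.6 °C.

109 °C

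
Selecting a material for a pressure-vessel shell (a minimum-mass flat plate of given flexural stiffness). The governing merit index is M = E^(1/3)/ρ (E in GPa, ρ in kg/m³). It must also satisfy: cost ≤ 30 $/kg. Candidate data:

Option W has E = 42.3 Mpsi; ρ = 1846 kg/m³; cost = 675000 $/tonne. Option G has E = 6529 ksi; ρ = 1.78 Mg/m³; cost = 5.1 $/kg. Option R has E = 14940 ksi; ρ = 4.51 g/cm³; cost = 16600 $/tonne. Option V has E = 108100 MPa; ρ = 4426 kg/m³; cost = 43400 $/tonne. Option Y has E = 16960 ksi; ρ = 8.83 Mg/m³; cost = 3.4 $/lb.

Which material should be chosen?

option G

Screen on constraints: cost ≤ 30 $/kg. Survivors: option G, option R, option Y.
After converting to SI:
  option G: E = 45.02 GPa, ρ = 1780 kg/m³
  option R: E = 103.0 GPa, ρ = 4510 kg/m³
  option Y: E = 116.9 GPa, ρ = 8830 kg/m³
  option G: M = 2.00×10⁻³
  option R: M = 1.04×10⁻³
  option Y: M = 0.554×10⁻³
Option G has the largest M.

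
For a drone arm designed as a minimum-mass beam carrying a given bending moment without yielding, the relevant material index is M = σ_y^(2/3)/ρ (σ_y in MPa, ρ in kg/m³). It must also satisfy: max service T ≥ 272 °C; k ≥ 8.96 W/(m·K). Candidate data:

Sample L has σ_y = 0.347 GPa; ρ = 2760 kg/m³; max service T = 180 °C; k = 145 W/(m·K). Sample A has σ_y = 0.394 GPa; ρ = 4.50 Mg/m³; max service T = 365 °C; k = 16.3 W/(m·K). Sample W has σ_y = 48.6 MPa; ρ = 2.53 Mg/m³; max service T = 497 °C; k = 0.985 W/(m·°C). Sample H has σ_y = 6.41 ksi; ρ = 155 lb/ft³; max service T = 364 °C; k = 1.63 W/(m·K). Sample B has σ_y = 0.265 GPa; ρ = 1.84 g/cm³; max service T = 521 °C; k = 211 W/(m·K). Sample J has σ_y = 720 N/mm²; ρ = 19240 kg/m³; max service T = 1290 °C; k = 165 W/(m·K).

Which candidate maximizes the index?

Screen on constraints: max service T ≥ 272 °C; k ≥ 8.96 W/(m·K). Survivors: sample A, sample B, sample J.
In SI units:
  sample A: σ_y = 394.0 MPa, ρ = 4500 kg/m³
  sample B: σ_y = 265.0 MPa, ρ = 1840 kg/m³
  sample J: σ_y = 720.0 MPa, ρ = 19240 kg/m³
  sample B: M = 22.4×10⁻³
  sample A: M = 11.9×10⁻³
  sample J: M = 4.18×10⁻³
Sample B has the largest M.

sample B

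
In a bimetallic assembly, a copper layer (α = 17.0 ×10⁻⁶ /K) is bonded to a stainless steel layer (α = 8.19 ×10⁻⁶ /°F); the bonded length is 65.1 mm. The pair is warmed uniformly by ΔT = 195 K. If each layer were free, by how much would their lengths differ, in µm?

stainless steel: α = 8.19×10⁻⁶/°F × 9/5 = 14.7×10⁻⁶/K.
Δα = |17.0 − 14.7|×10⁻⁶/K = 2.26×10⁻⁶/K.
ΔL_mismatch = Δα·L·ΔT = 2.26×10⁻⁶ × 65.1 mm × 195.0 K = 28.7 µm.

28.7 µm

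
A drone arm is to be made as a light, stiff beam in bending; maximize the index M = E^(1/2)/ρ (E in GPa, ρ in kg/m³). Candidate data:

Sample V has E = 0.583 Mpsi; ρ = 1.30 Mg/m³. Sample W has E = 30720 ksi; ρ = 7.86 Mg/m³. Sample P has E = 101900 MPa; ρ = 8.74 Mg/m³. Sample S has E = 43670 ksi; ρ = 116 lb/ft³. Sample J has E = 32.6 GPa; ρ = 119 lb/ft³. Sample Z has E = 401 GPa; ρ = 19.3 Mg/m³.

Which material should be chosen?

sample S

Normalizing units and computing the index:
  sample V: E = 4.020 GPa, ρ = 1300 kg/m³
  sample W: E = 211.8 GPa, ρ = 7860 kg/m³
  sample P: E = 101.9 GPa, ρ = 8740 kg/m³
  sample S: E = 301.1 GPa, ρ = 1858 kg/m³
  sample J: E = 32.60 GPa, ρ = 1906 kg/m³
  sample Z: E = 401.0 GPa, ρ = 19300 kg/m³
  sample S: M = 9.34×10⁻³
  sample J: M = 3.00×10⁻³
  sample W: M = 1.85×10⁻³
  sample V: M = 1.54×10⁻³
  sample P: M = 1.15×10⁻³
  sample Z: M = 1.04×10⁻³
Highest index: sample S.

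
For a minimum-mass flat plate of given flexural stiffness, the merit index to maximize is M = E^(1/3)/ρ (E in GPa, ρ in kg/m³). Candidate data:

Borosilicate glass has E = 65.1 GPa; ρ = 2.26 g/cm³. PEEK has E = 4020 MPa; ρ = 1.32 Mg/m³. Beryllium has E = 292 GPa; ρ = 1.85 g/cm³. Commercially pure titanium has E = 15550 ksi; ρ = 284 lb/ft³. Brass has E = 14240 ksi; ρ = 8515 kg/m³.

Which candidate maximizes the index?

beryllium

In SI units:
  borosilicate glass: E = 65.10 GPa, ρ = 2260 kg/m³
  PEEK: E = 4.020 GPa, ρ = 1320 kg/m³
  beryllium: E = 292.0 GPa, ρ = 1850 kg/m³
  commercially pure titanium: E = 107.2 GPa, ρ = 4549 kg/m³
  brass: E = 98.18 GPa, ρ = 8515 kg/m³
  beryllium: M = 3.59×10⁻³
  borosilicate glass: M = 1.78×10⁻³
  PEEK: M = 1.20×10⁻³
  commercially pure titanium: M = 1.04×10⁻³
  brass: M = 0.542×10⁻³
Beryllium ranks first.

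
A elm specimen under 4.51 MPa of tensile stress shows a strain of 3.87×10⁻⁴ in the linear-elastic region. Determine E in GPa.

E = σ/ε = 4.51 MPa / 3.87×10⁻⁴ = 11650 MPa = 11.7 GPa.

11.7 GPa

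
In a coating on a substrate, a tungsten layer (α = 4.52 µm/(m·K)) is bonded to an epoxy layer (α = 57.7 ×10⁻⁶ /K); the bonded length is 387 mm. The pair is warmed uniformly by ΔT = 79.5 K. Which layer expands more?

α(tungsten) = 4.52×10⁻⁶/K vs α(epoxy) = 57.7×10⁻⁶/K.
Higher α expands more for the same ΔT: epoxy.

epoxy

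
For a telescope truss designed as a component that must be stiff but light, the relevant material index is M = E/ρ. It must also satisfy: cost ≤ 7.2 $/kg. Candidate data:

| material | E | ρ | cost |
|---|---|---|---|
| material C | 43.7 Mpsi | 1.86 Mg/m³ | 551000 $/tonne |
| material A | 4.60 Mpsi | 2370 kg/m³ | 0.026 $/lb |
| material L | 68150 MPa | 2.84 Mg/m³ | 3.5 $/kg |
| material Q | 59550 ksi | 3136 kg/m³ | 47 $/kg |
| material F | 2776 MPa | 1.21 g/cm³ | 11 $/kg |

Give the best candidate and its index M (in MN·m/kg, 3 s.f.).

material L, M = 24.0 MN·m/kg

Screen on constraints: cost ≤ 7.2 $/kg. Survivors: material A, material L.
Putting every candidate on a common basis:
  material A: E = 31.72 GPa, ρ = 2370 kg/m³
  material L: E = 68.15 GPa, ρ = 2840 kg/m³
  material L: M = 24.0 MN·m/kg
  material A: M = 13.4 MN·m/kg
Material L has the largest M.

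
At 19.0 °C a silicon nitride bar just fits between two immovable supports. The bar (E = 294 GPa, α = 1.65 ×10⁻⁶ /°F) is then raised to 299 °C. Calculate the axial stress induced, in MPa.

α = 1.65×10⁻⁶/°F × 9/5 = 2.97×10⁻⁶/K.
ΔT = 280.0 K. Constrained thermal stress σ = E·α·ΔT = 294.0×10³ MPa × 2.97×10⁻⁶ × 280.0 = 244 MPa (compressive).

244 MPa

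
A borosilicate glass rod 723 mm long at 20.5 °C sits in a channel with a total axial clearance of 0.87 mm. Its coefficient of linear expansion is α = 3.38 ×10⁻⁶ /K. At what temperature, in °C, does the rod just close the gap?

α·L₀·ΔT = 0.87 mm ⇒ ΔT = 0.87 / (3.38×10⁻⁶ × 723.0) = 356.0 K.
T = 20.5 + 356.0 = 376.5 °C.

377 °C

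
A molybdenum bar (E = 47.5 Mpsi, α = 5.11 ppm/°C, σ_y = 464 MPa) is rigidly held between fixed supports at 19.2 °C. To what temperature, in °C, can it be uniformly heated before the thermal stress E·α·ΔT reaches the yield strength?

296 °C

E = 47.5 Mpsi = 327.5 GPa.
E·α·ΔT = 464.0 MPa ⇒ ΔT = 464.0 / (327.5×10³ × 5.11×10⁻⁶) = 277.3 K.
T = 19.2 + 277.3 = 296.5 °C.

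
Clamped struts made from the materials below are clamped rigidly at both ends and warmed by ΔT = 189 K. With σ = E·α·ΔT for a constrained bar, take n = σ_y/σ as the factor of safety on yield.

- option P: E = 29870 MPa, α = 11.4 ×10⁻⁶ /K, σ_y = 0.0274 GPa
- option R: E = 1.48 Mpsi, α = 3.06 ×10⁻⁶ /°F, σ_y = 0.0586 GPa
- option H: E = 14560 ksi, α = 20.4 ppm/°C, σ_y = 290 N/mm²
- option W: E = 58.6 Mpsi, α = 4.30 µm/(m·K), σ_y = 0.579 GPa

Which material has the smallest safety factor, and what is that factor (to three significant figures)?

With everything in SI (GPa, ×10⁻⁶/K, MPa):
  option P: E = 29.87, α = 11.4, σ_y = 27.40 → σ = 64.4 MPa, n = 0.426
  option R: E = 10.20, α = 5.51, σ_y = 58.60 → σ = 10.6 MPa, n = 5.52
  option H: E = 100.4, α = 20.4, σ_y = 290.0 → σ = 387 MPa, n = 0.749
  option W: E = 404.0, α = 4.30, σ_y = 579.0 → σ = 328 MPa, n = 1.76
Smallest n: option P with n = 0.426.

option P, n = 0.426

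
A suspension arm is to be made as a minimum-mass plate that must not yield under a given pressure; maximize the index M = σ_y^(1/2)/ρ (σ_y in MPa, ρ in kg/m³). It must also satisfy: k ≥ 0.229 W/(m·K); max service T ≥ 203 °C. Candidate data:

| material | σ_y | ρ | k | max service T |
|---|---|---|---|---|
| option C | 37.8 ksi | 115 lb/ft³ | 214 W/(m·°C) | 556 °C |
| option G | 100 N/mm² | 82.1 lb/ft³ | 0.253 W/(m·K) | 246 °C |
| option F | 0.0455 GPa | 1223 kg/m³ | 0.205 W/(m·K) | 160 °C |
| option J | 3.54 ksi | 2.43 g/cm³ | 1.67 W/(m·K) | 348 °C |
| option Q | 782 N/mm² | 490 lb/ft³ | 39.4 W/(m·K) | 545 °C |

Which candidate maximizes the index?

option C

Screen on constraints: k ≥ 0.229 W/(m·K); max service T ≥ 203 °C. Survivors: option C, option G, option J, option Q.
Putting every candidate on a common basis:
  option C: σ_y = 260.6 MPa, ρ = 1842 kg/m³
  option G: σ_y = 100.0 MPa, ρ = 1315 kg/m³
  option J: σ_y = 24.41 MPa, ρ = 2430 kg/m³
  option Q: σ_y = 782.0 MPa, ρ = 7849 kg/m³
  option C: M = 8.76×10⁻³
  option G: M = 7.60×10⁻³
  option Q: M = 3.56×10⁻³
  option J: M = 2.03×10⁻³
Option C has the largest M.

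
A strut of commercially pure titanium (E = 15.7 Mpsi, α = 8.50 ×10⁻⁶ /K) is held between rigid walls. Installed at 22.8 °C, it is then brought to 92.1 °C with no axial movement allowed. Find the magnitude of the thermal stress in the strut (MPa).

E = 15.7 Mpsi = 108.2 GPa.
ΔT = 69.30 K. Constrained thermal stress σ = E·α·ΔT = 108.2×10³ MPa × 8.50×10⁻⁶ × 69.30 = 63.8 MPa (compressive).

63.8 MPa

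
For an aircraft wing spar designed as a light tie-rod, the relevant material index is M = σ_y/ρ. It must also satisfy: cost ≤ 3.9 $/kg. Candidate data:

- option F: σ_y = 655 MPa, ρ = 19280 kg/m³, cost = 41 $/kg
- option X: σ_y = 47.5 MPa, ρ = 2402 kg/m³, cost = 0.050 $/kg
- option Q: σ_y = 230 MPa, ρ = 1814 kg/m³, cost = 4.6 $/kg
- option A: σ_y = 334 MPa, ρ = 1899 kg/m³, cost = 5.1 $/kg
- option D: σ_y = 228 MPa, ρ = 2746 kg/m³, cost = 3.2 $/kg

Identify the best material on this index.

Screen on constraints: cost ≤ 3.9 $/kg. Survivors: option X, option D.
Evaluate M for each candidate:
  option D: M = 83.0 kN·m/kg
  option X: M = 19.8 kN·m/kg
Option D ranks first.

option D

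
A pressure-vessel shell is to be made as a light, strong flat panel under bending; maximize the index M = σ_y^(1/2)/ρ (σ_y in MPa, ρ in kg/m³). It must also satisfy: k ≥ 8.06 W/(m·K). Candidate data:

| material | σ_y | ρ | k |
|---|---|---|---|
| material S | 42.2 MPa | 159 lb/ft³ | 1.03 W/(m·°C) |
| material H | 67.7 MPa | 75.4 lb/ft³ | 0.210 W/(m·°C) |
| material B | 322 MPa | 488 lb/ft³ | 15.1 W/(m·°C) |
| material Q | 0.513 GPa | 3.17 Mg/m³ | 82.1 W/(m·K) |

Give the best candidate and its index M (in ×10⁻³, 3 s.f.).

material Q, M = 7.14×10⁻³

Screen on constraints: k ≥ 8.06 W/(m·K). Survivors: material B, material Q.
In SI units:
  material B: σ_y = 322.0 MPa, ρ = 7817 kg/m³
  material Q: σ_y = 513.0 MPa, ρ = 3170 kg/m³
  material Q: M = 7.14×10⁻³
  material B: M = 2.30×10⁻³
Material Q ranks first.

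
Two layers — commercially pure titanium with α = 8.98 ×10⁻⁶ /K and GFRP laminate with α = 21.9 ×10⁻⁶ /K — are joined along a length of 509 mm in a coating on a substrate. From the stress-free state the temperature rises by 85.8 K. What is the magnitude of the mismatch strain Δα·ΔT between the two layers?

1.11×10⁻³

Δα = |8.98 − 21.9|×10⁻⁶/K = 12.9×10⁻⁶/K.
Mismatch strain = Δα·ΔT = 12.9×10⁻⁶ × 85.8 = 1.11×10⁻³.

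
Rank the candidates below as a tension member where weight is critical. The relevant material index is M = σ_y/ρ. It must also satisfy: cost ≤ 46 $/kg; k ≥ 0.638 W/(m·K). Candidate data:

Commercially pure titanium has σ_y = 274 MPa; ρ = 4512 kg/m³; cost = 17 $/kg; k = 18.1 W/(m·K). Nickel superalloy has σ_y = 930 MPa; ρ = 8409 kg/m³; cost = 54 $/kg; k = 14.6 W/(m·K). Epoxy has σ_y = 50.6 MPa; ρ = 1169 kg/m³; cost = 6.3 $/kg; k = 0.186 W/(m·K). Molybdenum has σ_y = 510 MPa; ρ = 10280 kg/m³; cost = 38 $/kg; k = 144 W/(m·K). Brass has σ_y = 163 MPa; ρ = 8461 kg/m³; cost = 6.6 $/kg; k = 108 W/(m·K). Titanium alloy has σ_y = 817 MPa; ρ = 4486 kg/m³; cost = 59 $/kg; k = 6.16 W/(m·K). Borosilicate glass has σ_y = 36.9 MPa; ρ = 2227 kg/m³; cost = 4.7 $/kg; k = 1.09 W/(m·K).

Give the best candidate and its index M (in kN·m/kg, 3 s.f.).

Screen on constraints: cost ≤ 46 $/kg; k ≥ 0.638 W/(m·K). Survivors: commercially pure titanium, molybdenum, brass, borosilicate glass.
Computing M directly (units already consistent):
  commercially pure titanium: M = 60.7 kN·m/kg
  molybdenum: M = 49.6 kN·m/kg
  brass: M = 19.3 kN·m/kg
  borosilicate glass: M = 16.6 kN·m/kg
The maximum is for commercially pure titanium.

commercially pure titanium, M = 60.7 kN·m/kg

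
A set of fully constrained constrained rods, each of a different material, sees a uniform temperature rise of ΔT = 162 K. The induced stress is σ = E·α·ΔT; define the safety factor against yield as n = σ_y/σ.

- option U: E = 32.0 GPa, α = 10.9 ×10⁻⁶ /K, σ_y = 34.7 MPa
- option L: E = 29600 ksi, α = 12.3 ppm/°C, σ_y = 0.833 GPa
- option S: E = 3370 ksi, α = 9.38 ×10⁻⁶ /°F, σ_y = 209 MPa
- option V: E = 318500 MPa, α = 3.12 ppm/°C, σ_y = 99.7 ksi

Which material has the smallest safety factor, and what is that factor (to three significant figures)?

option U, n = 0.614

Converting E to GPa, α to ×10⁻⁶/K, σ_y to MPa, then σ and n for each:
  option U: E = 32.00, α = 10.9, σ_y = 34.70 → σ = 56.5 MPa, n = 0.614
  option L: E = 204.1, α = 12.3, σ_y = 833.0 → σ = 407 MPa, n = 2.05
  option S: E = 23.24, α = 16.9, σ_y = 209.0 → σ = 63.6 MPa, n = 3.29
  option V: E = 318.5, α = 3.12, σ_y = 687.4 → σ = 161 MPa, n = 4.27
Option U has the lowest safety factor, n = 0.614.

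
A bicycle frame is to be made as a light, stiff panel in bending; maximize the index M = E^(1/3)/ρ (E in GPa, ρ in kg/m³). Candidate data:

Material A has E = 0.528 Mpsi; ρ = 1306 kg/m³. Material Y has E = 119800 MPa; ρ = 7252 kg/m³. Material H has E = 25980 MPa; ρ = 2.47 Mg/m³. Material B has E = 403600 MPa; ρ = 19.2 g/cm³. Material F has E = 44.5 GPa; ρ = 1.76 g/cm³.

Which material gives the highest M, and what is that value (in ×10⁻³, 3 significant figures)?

material F, M = 2.01×10⁻³

Normalizing units and computing the index:
  material A: E = 3.640 GPa, ρ = 1306 kg/m³
  material Y: E = 119.8 GPa, ρ = 7252 kg/m³
  material H: E = 25.98 GPa, ρ = 2470 kg/m³
  material B: E = 403.6 GPa, ρ = 19200 kg/m³
  material F: E = 44.50 GPa, ρ = 1760 kg/m³
  material F: M = 2.01×10⁻³
  material H: M = 1.20×10⁻³
  material A: M = 1.18×10⁻³
  material Y: M = 0.680×10⁻³
  material B: M = 0.385×10⁻³
Material F ranks first.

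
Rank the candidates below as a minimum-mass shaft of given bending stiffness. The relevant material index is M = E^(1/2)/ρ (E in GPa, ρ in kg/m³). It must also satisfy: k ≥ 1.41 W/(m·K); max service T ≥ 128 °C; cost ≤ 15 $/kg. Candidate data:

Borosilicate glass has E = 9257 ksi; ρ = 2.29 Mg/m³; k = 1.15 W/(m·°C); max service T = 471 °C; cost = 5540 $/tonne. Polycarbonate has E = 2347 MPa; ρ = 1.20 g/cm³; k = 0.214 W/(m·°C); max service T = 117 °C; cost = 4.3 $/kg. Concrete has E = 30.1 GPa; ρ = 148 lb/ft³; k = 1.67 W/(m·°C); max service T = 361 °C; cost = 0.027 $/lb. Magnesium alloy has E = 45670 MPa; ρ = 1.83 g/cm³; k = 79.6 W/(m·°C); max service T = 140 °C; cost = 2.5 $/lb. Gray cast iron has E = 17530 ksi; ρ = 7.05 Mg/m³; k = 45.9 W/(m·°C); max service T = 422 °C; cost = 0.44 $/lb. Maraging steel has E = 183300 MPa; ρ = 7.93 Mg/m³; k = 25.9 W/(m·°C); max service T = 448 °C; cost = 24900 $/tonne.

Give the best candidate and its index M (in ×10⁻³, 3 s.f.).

magnesium alloy, M = 3.69×10⁻³

Screen on constraints: k ≥ 1.41 W/(m·K); max service T ≥ 128 °C; cost ≤ 15 $/kg. Survivors: concrete, magnesium alloy, gray cast iron.
In SI units:
  concrete: E = 30.10 GPa, ρ = 2371 kg/m³
  magnesium alloy: E = 45.67 GPa, ρ = 1830 kg/m³
  gray cast iron: E = 120.9 GPa, ρ = 7050 kg/m³
  magnesium alloy: M = 3.69×10⁻³
  concrete: M = 2.31×10⁻³
  gray cast iron: M = 1.56×10⁻³
The maximum is for magnesium alloy.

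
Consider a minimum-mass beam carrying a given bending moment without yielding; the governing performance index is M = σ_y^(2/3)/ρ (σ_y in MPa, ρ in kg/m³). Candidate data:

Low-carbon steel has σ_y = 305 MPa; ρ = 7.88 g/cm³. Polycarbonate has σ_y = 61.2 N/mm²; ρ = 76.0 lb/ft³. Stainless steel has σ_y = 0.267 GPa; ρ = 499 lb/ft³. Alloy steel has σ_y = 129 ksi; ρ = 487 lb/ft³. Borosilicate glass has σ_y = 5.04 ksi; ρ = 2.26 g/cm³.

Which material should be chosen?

polycarbonate

After converting to SI:
  low-carbon steel: σ_y = 305.0 MPa, ρ = 7880 kg/m³
  polycarbonate: σ_y = 61.20 MPa, ρ = 1217 kg/m³
  stainless steel: σ_y = 267.0 MPa, ρ = 7993 kg/m³
  alloy steel: σ_y = 889.4 MPa, ρ = 7801 kg/m³
  borosilicate glass: σ_y = 34.75 MPa, ρ = 2260 kg/m³
  polycarbonate: M = 12.8×10⁻³
  alloy steel: M = 11.9×10⁻³
  low-carbon steel: M = 5.75×10⁻³
  stainless steel: M = 5.19×10⁻³
  borosilicate glass: M = 4.71×10⁻³
The maximum is for polycarbonate.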